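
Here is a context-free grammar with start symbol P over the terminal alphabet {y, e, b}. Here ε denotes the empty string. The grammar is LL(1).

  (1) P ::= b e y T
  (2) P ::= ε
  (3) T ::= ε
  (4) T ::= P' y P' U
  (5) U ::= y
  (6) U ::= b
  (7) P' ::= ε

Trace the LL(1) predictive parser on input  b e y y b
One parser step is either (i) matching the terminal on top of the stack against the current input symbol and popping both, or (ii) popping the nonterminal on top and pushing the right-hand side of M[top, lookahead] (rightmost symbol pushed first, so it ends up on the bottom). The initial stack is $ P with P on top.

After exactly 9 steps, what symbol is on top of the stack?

step 1: stack=$ P  input=b e y y b $  — expand P ::= b e y T
step 2: stack=$ T y e b  input=b e y y b $  — match b
step 3: stack=$ T y e  input=e y y b $  — match e
step 4: stack=$ T y  input=y y b $  — match y
step 5: stack=$ T  input=y b $  — expand T ::= P' y P' U
step 6: stack=$ U P' y P'  input=y b $  — expand P' ::= ε
step 7: stack=$ U P' y  input=y b $  — match y
step 8: stack=$ U P'  input=b $  — expand P' ::= ε
step 9: stack=$ U  input=b $  — expand U ::= b
Stack after step 9: $ b (top = b).

b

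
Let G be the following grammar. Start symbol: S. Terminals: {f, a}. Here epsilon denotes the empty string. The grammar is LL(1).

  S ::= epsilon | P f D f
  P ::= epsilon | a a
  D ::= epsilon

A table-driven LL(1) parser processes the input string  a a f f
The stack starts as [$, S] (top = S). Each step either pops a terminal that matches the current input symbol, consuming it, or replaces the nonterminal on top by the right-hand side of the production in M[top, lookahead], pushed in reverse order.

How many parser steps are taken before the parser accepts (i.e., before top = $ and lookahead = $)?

7

step 1: stack=$ S  input=a a f f $  — expand S ::= P f D f
step 2: stack=$ f D f P  input=a a f f $  — expand P ::= a a
step 3: stack=$ f D f a a  input=a a f f $  — match a
step 4: stack=$ f D f a  input=a f f $  — match a
step 5: stack=$ f D f  input=f f $  — match f
step 6: stack=$ f D  input=f $  — expand D ::= epsilon
step 7: stack=$ f  input=f $  — match f
Accept reached after 7 steps.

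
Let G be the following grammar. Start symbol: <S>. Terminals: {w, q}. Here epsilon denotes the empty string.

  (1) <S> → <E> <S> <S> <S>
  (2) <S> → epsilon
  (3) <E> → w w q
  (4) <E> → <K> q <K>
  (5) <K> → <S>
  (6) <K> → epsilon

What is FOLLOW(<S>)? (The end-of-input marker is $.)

FIRST(<S>) = {epsilon, q, w}  (via <E> <S> <S> <S>)
FIRST(<K>) = {epsilon, q, w}  (via <S>)
FIRST(<E>) = {q, w}  (via <K> q <K>)
FOLLOW(<S>) includes $ since <S> is the start symbol.
FOLLOW(<S>): in <S>→<E> <S> <S> <S> (occurrence 1), <S> is followed by <S> <S> with FIRST {epsilon, q, w}; in <S>→<E> <S> <S> <S> (occurrence 1), the suffix after <S> is nullable (adds nothing new); in <S>→<E> <S> <S> <S> (occurrence 2), <S> is followed by <S> with FIRST {epsilon, q, w}; in <S>→<E> <S> <S> <S> (occurrence 2), the suffix after <S> is nullable (adds nothing new); in <S>→<E> <S> <S> <S> (occurrence 3), the suffix after <S> is empty (adds nothing new); in <K>→<S>, the suffix after <S> is empty, so FOLLOW(<S>) ⊇ FOLLOW(<K>) = {$, q, w}. Thus FOLLOW(<S>) = {$, q, w}.
FOLLOW(<E>): in <S>→<E> <S> <S> <S>, <E> is followed by <S> <S> <S> with FIRST {epsilon, q, w}; in <S>→<E> <S> <S> <S>, the suffix after <E> is nullable, so FOLLOW(<E>) ⊇ FOLLOW(<S>) = {$, q, w}. Thus FOLLOW(<E>) = {$, q, w}.
FOLLOW(<K>): in <E>→<K> q <K> (occurrence 1), <K> is followed by q <K> with FIRST {q}; in <E>→<K> q <K> (occurrence 2), the suffix after <K> is empty, so FOLLOW(<K>) ⊇ FOLLOW(<E>) = {$, q, w}. Thus FOLLOW(<K>) = {$, q, w}.

{$, q, w}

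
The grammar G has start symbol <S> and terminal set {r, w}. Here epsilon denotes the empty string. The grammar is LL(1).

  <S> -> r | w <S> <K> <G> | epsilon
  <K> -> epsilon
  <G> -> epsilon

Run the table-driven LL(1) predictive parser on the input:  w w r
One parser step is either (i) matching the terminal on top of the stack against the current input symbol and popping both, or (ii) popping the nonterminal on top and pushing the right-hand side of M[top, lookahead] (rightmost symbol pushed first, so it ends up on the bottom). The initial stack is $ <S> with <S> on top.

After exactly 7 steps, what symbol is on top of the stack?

     Stack                    Input    Action
  1  $ <S>                    w w r $  expand <S> -> w <S> <K> <G>
  2  $ <G> <K> <S> w          w w r $  match w
  3  $ <G> <K> <S>            w r $    expand <S> -> w <S> <K> <G>
  4  $ <G> <K> <G> <K> <S> w  w r $    match w
  5  $ <G> <K> <G> <K> <S>    r $      expand <S> -> r
  6  $ <G> <K> <G> <K> r      r $      match r
  7  $ <G> <K> <G> <K>        $        expand <K> -> epsilon
Stack after step 7: $ <G> <K> <G> (top = <G>).

<G>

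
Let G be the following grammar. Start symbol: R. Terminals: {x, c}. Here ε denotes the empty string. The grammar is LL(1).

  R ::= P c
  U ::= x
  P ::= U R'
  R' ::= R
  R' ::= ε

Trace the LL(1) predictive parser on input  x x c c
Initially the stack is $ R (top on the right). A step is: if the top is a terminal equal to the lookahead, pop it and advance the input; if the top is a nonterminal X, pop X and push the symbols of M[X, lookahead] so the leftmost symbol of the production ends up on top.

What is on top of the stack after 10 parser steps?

c

step 1: stack=$ R  input=x x c c $  — expand R ::= P c
step 2: stack=$ c P  input=x x c c $  — expand P ::= U R'
step 3: stack=$ c R' U  input=x x c c $  — expand U ::= x
step 4: stack=$ c R' x  input=x x c c $  — match x
step 5: stack=$ c R'  input=x c c $  — expand R' ::= R
step 6: stack=$ c R  input=x c c $  — expand R ::= P c
step 7: stack=$ c c P  input=x c c $  — expand P ::= U R'
step 8: stack=$ c c R' U  input=x c c $  — expand U ::= x
step 9: stack=$ c c R' x  input=x c c $  — match x
step 10: stack=$ c c R'  input=c c $  — expand R' ::= ε
Stack after step 10: $ c c (top = c).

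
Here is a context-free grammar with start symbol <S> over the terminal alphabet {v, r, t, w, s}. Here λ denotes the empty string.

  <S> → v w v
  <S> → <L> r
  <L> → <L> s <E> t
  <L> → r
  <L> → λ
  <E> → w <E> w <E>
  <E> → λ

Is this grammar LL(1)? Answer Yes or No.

No

FIRST(<S>) = {r, s, v}
FIRST(<L>) = {λ, r, s}
FIRST(<E>) = {λ, w}
FOLLOW(<S>) = {$}
FOLLOW(<L>) = {r, s}
FOLLOW(<E>) = {t, w}
Cell M[<E>, w] receives both <E> → w <E> w <E> and <E> → λ — the grammar is not LL(1).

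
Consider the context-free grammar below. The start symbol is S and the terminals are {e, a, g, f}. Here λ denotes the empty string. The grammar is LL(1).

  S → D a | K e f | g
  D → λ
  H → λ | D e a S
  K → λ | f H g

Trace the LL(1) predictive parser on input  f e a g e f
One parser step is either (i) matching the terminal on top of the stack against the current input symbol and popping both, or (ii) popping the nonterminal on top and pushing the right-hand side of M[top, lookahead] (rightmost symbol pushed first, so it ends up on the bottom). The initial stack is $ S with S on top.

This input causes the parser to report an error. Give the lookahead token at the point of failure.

e

      Stack            Input          Action
   1  $ S              f e a g e f $  expand S → K e f
   2  $ f e K          f e a g e f $  expand K → f H g
   3  $ f e g H f      f e a g e f $  match f
   4  $ f e g H        e a g e f $    expand H → D e a S
   5  $ f e g S a e D  e a g e f $    expand D → λ
   6  $ f e g S a e    e a g e f $    match e
   7  $ f e g S a      a g e f $      match a
   8  $ f e g S        g e f $        expand S → g
   9  $ f e g g        g e f $        match g
  10  $ f e g          e f $          error: top is terminal g but lookahead is e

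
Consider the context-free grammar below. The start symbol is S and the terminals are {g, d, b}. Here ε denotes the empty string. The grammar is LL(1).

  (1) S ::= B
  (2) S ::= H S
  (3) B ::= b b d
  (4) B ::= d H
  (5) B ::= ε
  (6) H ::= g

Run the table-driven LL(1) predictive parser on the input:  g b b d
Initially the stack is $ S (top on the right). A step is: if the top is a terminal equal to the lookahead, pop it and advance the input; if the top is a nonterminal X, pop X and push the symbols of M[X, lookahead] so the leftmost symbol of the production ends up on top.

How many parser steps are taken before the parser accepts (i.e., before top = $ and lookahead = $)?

step 1: stack=$ S  input=g b b d $  — expand S ::= H S
step 2: stack=$ S H  input=g b b d $  — expand H ::= g
step 3: stack=$ S g  input=g b b d $  — match g
step 4: stack=$ S  input=b b d $  — expand S ::= B
step 5: stack=$ B  input=b b d $  — expand B ::= b b d
step 6: stack=$ d b b  input=b b d $  — match b
step 7: stack=$ d b  input=b d $  — match b
step 8: stack=$ d  input=d $  — match d
Accept reached after 8 steps.

8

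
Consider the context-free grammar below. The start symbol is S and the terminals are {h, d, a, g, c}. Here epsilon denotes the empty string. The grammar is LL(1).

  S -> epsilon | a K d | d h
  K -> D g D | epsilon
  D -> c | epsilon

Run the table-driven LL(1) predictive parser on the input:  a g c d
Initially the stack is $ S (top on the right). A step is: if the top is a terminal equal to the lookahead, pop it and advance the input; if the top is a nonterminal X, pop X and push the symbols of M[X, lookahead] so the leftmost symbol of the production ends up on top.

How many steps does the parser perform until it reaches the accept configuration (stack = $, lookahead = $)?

step 1: stack=$ S  input=a g c d $  — expand S -> a K d
step 2: stack=$ d K a  input=a g c d $  — match a
step 3: stack=$ d K  input=g c d $  — expand K -> D g D
step 4: stack=$ d D g D  input=g c d $  — expand D -> epsilon
step 5: stack=$ d D g  input=g c d $  — match g
step 6: stack=$ d D  input=c d $  — expand D -> c
step 7: stack=$ d c  input=c d $  — match c
step 8: stack=$ d  input=d $  — match d
Accept reached after 8 steps.

8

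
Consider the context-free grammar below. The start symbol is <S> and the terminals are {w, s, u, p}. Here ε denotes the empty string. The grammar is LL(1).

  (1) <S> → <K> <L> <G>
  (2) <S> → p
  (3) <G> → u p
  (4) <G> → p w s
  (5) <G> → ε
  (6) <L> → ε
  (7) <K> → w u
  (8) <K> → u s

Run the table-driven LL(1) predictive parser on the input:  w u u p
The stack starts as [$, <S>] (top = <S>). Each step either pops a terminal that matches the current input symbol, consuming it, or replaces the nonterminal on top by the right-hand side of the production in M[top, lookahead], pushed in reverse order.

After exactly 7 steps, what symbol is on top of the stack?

step 1: stack=$ <S>  input=w u u p $  — expand <S> → <K> <L> <G>
step 2: stack=$ <G> <L> <K>  input=w u u p $  — expand <K> → w u
step 3: stack=$ <G> <L> u w  input=w u u p $  — match w
step 4: stack=$ <G> <L> u  input=u u p $  — match u
step 5: stack=$ <G> <L>  input=u p $  — expand <L> → ε
step 6: stack=$ <G>  input=u p $  — expand <G> → u p
step 7: stack=$ p u  input=u p $  — match u
Stack after step 7: $ p (top = p).

p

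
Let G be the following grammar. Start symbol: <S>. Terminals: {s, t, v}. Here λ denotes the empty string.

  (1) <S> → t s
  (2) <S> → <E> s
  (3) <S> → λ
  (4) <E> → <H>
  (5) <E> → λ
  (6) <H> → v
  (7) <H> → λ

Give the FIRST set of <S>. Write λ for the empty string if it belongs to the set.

{λ, s, t, v}

FIRST(<H>) = {λ, v}
FIRST(<E>) = {λ, v}  (via <H>)
FIRST(<S>) = {λ, s, t, v}  (via <E> s)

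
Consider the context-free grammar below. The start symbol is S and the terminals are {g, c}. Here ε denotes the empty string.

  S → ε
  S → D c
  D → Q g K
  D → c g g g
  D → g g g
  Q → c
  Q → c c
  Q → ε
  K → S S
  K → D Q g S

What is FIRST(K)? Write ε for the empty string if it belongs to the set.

FIRST(Q): from Q→c we get {c}; from Q→c c we get {c}; from Q→ε we get {ε}. So FIRST(Q) = {ε, c}.
FIRST(D): from D→Q g K we get {c, g}; from D→c g g g we get {c}; from D→g g g we get {g}. So FIRST(D) = {c, g}.
FIRST(S): from S→ε we get {ε}; from S→D c we get {c, g}. So FIRST(S) = {ε, c, g}.
FIRST(K): from K→S S we get {ε, c, g}; from K→D Q g S we get {c, g}. So FIRST(K) = {ε, c, g}.

{ε, c, g}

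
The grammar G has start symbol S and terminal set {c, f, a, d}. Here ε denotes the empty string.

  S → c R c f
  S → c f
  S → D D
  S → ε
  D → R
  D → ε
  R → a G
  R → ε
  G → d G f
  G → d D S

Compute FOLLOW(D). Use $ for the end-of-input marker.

FIRST(R) = {ε, a}
FIRST(G) = {d}
FIRST(D) = {ε, a}  (via R)
FIRST(S) = {ε, a, c}  (via D D)
FOLLOW(S) includes $ since S is the start symbol.
FOLLOW(S): in G→d D S, the suffix after S is empty, so FOLLOW(S) ⊇ FOLLOW(G) = {$, a, c, f}. Thus FOLLOW(S) = {$, a, c, f}.
FOLLOW(D): in S→D D (occurrence 1), D is followed by D with FIRST {ε, a}; in S→D D (occurrence 1), the suffix after D is nullable, so FOLLOW(D) ⊇ FOLLOW(S) = {$, a, c, f}; in S→D D (occurrence 2), the suffix after D is empty, so FOLLOW(D) ⊇ FOLLOW(S) = {$, a, c, f}; in G→d D S, D is followed by S with FIRST {ε, a, c}; in G→d D S, the suffix after D is nullable, so FOLLOW(D) ⊇ FOLLOW(G) = {$, a, c, f}. Thus FOLLOW(D) = {$, a, c, f}.
FOLLOW(R): in S→c R c f, R is followed by c f with FIRST {c}; in D→R, the suffix after R is empty, so FOLLOW(R) ⊇ FOLLOW(D) = {$, a, c, f}. Thus FOLLOW(R) = {$, a, c, f}.
FOLLOW(G): in R→a G, the suffix after G is empty, so FOLLOW(G) ⊇ FOLLOW(R) = {$, a, c, f}; in G→d G f, G is followed by f with FIRST {f}. Thus FOLLOW(G) = {$, a, c, f}.

{$, a, c, f}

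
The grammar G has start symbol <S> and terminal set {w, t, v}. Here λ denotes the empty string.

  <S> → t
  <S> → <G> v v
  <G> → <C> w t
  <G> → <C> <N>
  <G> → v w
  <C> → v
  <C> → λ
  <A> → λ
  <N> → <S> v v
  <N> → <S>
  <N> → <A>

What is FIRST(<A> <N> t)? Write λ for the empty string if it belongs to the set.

FIRST(<C>): from <C>→v we get {v}; from <C>→λ we get {λ}. So FIRST(<C>) = {λ, v}.
FIRST(<A>): from <A>→λ we get {λ}. So FIRST(<A>) = {λ}.
FIRST(<S>): from <S>→t we get {t}; from <S>→<G> v v we get {t, v, w}. So FIRST(<S>) = {t, v, w}.
FIRST(<N>): from <N>→<S> v v we get {t, v, w}; from <N>→<S> we get {t, v, w}; from <N>→<A> we get {λ}. So FIRST(<N>) = {λ, t, v, w}.
FIRST(<G>): from <G>→<C> w t we get {v, w}; from <G>→<C> <N> we get {λ, t, v, w}; from <G>→v w we get {v}. So FIRST(<G>) = {λ, t, v, w}.
FIRST(<A> <N> t): take FIRST of each symbol in turn, carrying on past any symbol whose FIRST contains λ; result {t, v, w}.

{t, v, w}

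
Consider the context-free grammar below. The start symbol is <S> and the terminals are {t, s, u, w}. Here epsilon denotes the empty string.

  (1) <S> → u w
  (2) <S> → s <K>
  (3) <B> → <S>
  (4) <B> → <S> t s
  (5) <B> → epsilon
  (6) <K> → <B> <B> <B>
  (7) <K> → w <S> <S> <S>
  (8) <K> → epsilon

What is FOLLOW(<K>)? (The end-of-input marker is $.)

FIRST(<S>) = {s, u}
FIRST(<B>) = {epsilon, s, u}  (via <S>, <S> t s)
FIRST(<K>) = {epsilon, s, u, w}  (via <B> <B> <B>)
FOLLOW(<S>) includes $ since <S> is the start symbol.
FOLLOW(<S>): in <B>→<S>, the suffix after <S> is empty, so FOLLOW(<S>) ⊇ FOLLOW(<B>) = {$, s, t, u}; in <B>→<S> t s, <S> is followed by t s with FIRST {t}; in <K>→w <S> <S> <S> (occurrence 1), <S> is followed by <S> <S> with FIRST {s, u}; in <K>→w <S> <S> <S> (occurrence 2), <S> is followed by <S> with FIRST {s, u}; in <K>→w <S> <S> <S> (occurrence 3), the suffix after <S> is empty, so FOLLOW(<S>) ⊇ FOLLOW(<K>) = {$, s, t, u}. Thus FOLLOW(<S>) = {$, s, t, u}.
FOLLOW(<K>): in <S>→s <K>, the suffix after <K> is empty, so FOLLOW(<K>) ⊇ FOLLOW(<S>) = {$, s, t, u}. Thus FOLLOW(<K>) = {$, s, t, u}.
FOLLOW(<B>): in <K>→<B> <B> <B> (occurrence 1), <B> is followed by <B> <B> with FIRST {epsilon, s, u}; in <K>→<B> <B> <B> (occurrence 1), the suffix after <B> is nullable, so FOLLOW(<B>) ⊇ FOLLOW(<K>) = {$, s, t, u}; in <K>→<B> <B> <B> (occurrence 2), <B> is followed by <B> with FIRST {epsilon, s, u}; in <K>→<B> <B> <B> (occurrence 2), the suffix after <B> is nullable, so FOLLOW(<B>) ⊇ FOLLOW(<K>) = {$, s, t, u}; in <K>→<B> <B> <B> (occurrence 3), the suffix after <B> is empty, so FOLLOW(<B>) ⊇ FOLLOW(<K>) = {$, s, t, u}. Thus FOLLOW(<B>) = {$, s, t, u}.

{$, s, t, u}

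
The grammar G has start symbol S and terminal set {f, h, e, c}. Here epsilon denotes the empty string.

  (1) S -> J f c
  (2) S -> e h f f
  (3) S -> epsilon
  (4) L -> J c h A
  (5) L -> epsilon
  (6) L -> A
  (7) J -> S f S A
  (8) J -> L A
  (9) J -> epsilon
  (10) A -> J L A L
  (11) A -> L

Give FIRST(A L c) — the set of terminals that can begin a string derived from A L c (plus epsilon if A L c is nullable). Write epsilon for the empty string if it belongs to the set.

{c, e, f}

FIRST(S) = {epsilon, c, e, f}  (via J f c)
FIRST(L) = {epsilon, c, e, f}  (via J c h A, A)
FIRST(J) = {epsilon, c, e, f}  (via S f S A, L A)
FIRST(A) = {epsilon, c, e, f}  (via J L A L, L)
FIRST(A L c): take FIRST of each symbol in turn, carrying on past any symbol whose FIRST contains epsilon; result {c, e, f}.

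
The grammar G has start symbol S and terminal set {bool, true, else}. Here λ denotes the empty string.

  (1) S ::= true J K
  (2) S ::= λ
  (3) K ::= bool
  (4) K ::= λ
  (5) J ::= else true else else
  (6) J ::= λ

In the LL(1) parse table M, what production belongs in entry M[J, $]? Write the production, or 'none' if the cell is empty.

J ::= λ

FIRST(S) = {λ, true}
FIRST(K) = {λ, bool}
FIRST(J) = {λ, else}
FOLLOW(S) includes $ since S is the start symbol.
FOLLOW(S): S appears on no right-hand side. Thus FOLLOW(S) = {$}.
FOLLOW(J): in S::=true J K, J is followed by K with FIRST {λ, bool}; in S::=true J K, the suffix after J is nullable, so FOLLOW(J) ⊇ FOLLOW(S) = {$}. Thus FOLLOW(J) = {$, bool}.
For J ::= else true else else: FIRST(else true else else) = {else}, so it goes in M[J, t] for t ∈ {else}.
For J ::= λ: FIRST(λ) = {λ}, so it goes in M[J, t] for t ∈ {}; since λ ∈ FIRST, also for every t ∈ FOLLOW(J) = {$, bool}.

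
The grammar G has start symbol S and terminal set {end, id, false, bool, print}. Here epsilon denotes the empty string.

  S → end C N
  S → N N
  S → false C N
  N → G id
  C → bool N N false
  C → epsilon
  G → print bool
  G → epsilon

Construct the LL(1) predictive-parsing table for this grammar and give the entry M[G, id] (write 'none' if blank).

G → epsilon

FIRST(C): from C→bool N N false we get {bool}; from C→epsilon we get {epsilon}. So FIRST(C) = {epsilon, bool}.
FIRST(G): from G→print bool we get {print}; from G→epsilon we get {epsilon}. So FIRST(G) = {epsilon, print}.
FIRST(N): from N→G id we get {id, print}. So FIRST(N) = {id, print}.
FIRST(S): from S→end C N we get {end}; from S→N N we get {id, print}; from S→false C N we get {false}. So FIRST(S) = {end, false, id, print}.
FOLLOW(S) includes $ since S is the start symbol.
FOLLOW(G): in N→G id, G is followed by id with FIRST {id}. Thus FOLLOW(G) = {id}.
For G → print bool: FIRST(print bool) = {print}, so it goes in M[G, t] for t ∈ {print}.
For G → epsilon: FIRST(epsilon) = {epsilon}, so it goes in M[G, t] for t ∈ {}; since epsilon ∈ FIRST, also for every t ∈ FOLLOW(G) = {id}.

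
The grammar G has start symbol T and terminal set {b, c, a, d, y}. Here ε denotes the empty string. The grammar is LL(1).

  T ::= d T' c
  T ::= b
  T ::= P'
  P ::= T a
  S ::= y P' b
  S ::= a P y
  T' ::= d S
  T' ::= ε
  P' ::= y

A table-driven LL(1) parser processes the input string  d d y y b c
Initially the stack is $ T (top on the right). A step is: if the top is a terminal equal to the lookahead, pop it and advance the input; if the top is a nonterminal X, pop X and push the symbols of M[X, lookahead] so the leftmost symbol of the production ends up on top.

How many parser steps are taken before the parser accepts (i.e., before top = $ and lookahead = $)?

      Stack       Input          Action
   1  $ T         d d y y b c $  expand T ::= d T' c
   2  $ c T' d    d d y y b c $  match d
   3  $ c T'      d y y b c $    expand T' ::= d S
   4  $ c S d     d y y b c $    match d
   5  $ c S       y y b c $      expand S ::= y P' b
   6  $ c b P' y  y y b c $      match y
   7  $ c b P'    y b c $        expand P' ::= y
   8  $ c b y     y b c $        match y
   9  $ c b       b c $          match b
  10  $ c         c $            match c
Accept reached after 10 steps.

10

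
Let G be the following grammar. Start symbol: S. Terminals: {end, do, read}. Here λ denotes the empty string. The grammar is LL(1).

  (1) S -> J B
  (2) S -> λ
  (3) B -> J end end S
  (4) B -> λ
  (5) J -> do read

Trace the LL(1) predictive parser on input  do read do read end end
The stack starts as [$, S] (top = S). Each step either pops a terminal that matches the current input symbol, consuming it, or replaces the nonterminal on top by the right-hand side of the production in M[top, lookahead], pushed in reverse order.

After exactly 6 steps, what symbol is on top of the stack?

do

step 1: stack=$ S  input=do read do read end end $  — expand S -> J B
step 2: stack=$ B J  input=do read do read end end $  — expand J -> do read
step 3: stack=$ B read do  input=do read do read end end $  — match do
step 4: stack=$ B read  input=read do read end end $  — match read
step 5: stack=$ B  input=do read end end $  — expand B -> J end end S
step 6: stack=$ S end end J  input=do read end end $  — expand J -> do read
Stack after step 6: $ S end end read do (top = do).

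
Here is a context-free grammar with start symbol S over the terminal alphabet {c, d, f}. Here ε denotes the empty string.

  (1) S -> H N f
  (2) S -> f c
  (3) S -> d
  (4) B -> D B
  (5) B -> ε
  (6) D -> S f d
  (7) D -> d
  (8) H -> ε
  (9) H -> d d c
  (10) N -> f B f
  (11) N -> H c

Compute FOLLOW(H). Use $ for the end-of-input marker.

{c, d, f}

FIRST(H): from H->ε we get {ε}; from H->d d c we get {d}. So FIRST(H) = {ε, d}.
FIRST(N): from N->f B f we get {f}; from N->H c we get {c, d}. So FIRST(N) = {c, d, f}.
FIRST(S): from S->H N f we get {c, d, f}; from S->f c we get {f}; from S->d we get {d}. So FIRST(S) = {c, d, f}.
FIRST(D): from D->S f d we get {c, d, f}; from D->d we get {d}. So FIRST(D) = {c, d, f}.
FIRST(B): from B->D B we get {c, d, f}; from B->ε we get {ε}. So FIRST(B) = {ε, c, d, f}.
FOLLOW(S) includes $ since S is the start symbol.
FOLLOW(S): in D->S f d, S is followed by f d with FIRST {f}. Thus FOLLOW(S) = {$, f}.
FOLLOW(B): in B->D B, the suffix after B is empty (adds nothing new); in N->f B f, B is followed by f with FIRST {f}. Thus FOLLOW(B) = {f}.
FOLLOW(D): in B->D B, D is followed by B with FIRST {ε, c, d, f}; in B->D B, the suffix after D is nullable, so FOLLOW(D) ⊇ FOLLOW(B) = {f}. Thus FOLLOW(D) = {c, d, f}.
FOLLOW(H): in S->H N f, H is followed by N f with FIRST {c, d, f}; in N->H c, H is followed by c with FIRST {c}. Thus FOLLOW(H) = {c, d, f}.
FOLLOW(N): in S->H N f, N is followed by f with FIRST {f}. Thus FOLLOW(N) = {f}.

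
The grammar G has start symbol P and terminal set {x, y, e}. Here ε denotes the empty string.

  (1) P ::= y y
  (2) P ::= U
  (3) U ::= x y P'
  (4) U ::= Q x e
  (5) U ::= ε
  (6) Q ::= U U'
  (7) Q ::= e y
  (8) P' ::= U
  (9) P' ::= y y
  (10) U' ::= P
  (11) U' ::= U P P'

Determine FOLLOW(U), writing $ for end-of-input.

FIRST(P): from P::=y y we get {y}; from P::=U we get {ε, e, x, y}. So FIRST(P) = {ε, e, x, y}.
FIRST(U): from U::=x y P' we get {x}; from U::=Q x e we get {e, x, y}; from U::=ε we get {ε}. So FIRST(U) = {ε, e, x, y}.
FIRST(P'): from P'::=U we get {ε, e, x, y}; from P'::=y y we get {y}. So FIRST(P') = {ε, e, x, y}.
FIRST(U'): from U'::=P we get {ε, e, x, y}; from U'::=U P P' we get {ε, e, x, y}. So FIRST(U') = {ε, e, x, y}.
FIRST(Q): from Q::=U U' we get {ε, e, x, y}; from Q::=e y we get {e}. So FIRST(Q) = {ε, e, x, y}.
FOLLOW(P) includes $ since P is the start symbol.
FOLLOW(Q): in U::=Q x e, Q is followed by x e with FIRST {x}. Thus FOLLOW(Q) = {x}.
FOLLOW(U'): in Q::=U U', the suffix after U' is empty, so FOLLOW(U') ⊇ FOLLOW(Q) = {x}. Thus FOLLOW(U') = {x}.
FOLLOW(P): in U'::=P, the suffix after P is empty, so FOLLOW(P) ⊇ FOLLOW(U') = {x}; in U'::=U P P', P is followed by P' with FIRST {ε, e, x, y}; in U'::=U P P', the suffix after P is nullable, so FOLLOW(P) ⊇ FOLLOW(U') = {x}. Thus FOLLOW(P) = {$, e, x, y}.
FOLLOW(U): in P::=U, the suffix after U is empty, so FOLLOW(U) ⊇ FOLLOW(P) = {$, e, x, y}; in Q::=U U', U is followed by U' with FIRST {ε, e, x, y}; in Q::=U U', the suffix after U is nullable, so FOLLOW(U) ⊇ FOLLOW(Q) = {x}; in P'::=U, the suffix after U is empty, so FOLLOW(U) ⊇ FOLLOW(P') = {$, e, x, y}; in U'::=U P P', U is followed by P P' with FIRST {ε, e, x, y}; in U'::=U P P', the suffix after U is nullable, so FOLLOW(U) ⊇ FOLLOW(U') = {x}. Thus FOLLOW(U) = {$, e, x, y}.
FOLLOW(P'): in U::=x y P', the suffix after P' is empty, so FOLLOW(P') ⊇ FOLLOW(U) = {$, e, x, y}; in U'::=U P P', the suffix after P' is empty, so FOLLOW(P') ⊇ FOLLOW(U') = {x}. Thus FOLLOW(P') = {$, e, x, y}.

{$, e, x, y}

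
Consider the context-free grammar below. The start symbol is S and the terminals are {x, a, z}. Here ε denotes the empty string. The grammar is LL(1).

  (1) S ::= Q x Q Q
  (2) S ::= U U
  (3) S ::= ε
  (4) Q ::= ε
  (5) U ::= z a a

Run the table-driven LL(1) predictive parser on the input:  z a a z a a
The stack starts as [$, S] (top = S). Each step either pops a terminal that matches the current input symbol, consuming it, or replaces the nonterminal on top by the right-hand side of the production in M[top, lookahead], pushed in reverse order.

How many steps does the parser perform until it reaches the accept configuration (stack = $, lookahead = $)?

9

     Stack      Input          Action
  1  $ S        z a a z a a $  expand S ::= U U
  2  $ U U      z a a z a a $  expand U ::= z a a
  3  $ U a a z  z a a z a a $  match z
  4  $ U a a    a a z a a $    match a
  5  $ U a      a z a a $      match a
  6  $ U        z a a $        expand U ::= z a a
  7  $ a a z    z a a $        match z
  8  $ a a      a a $          match a
  9  $ a        a $            match a
Accept reached after 9 steps.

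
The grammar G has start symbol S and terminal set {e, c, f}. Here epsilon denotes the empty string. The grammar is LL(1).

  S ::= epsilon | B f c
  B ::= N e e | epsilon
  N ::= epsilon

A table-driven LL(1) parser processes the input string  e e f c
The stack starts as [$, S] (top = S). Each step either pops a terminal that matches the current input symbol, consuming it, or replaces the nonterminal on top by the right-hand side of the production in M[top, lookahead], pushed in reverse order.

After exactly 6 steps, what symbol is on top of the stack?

c

     Stack        Input      Action
  1  $ S          e e f c $  expand S ::= B f c
  2  $ c f B      e e f c $  expand B ::= N e e
  3  $ c f e e N  e e f c $  expand N ::= epsilon
  4  $ c f e e    e e f c $  match e
  5  $ c f e      e f c $    match e
  6  $ c f        f c $      match f
Stack after step 6: $ c (top = c).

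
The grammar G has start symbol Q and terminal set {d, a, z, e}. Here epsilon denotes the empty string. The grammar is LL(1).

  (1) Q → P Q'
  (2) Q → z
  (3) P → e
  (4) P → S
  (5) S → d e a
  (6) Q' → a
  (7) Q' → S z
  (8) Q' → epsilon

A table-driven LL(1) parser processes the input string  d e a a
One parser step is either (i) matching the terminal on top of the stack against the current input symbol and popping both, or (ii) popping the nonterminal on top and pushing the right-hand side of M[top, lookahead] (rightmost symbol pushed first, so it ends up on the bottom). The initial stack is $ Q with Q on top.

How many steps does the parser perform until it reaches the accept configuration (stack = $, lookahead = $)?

8

step 1: stack=$ Q  input=d e a a $  — expand Q → P Q'
step 2: stack=$ Q' P  input=d e a a $  — expand P → S
step 3: stack=$ Q' S  input=d e a a $  — expand S → d e a
step 4: stack=$ Q' a e d  input=d e a a $  — match d
step 5: stack=$ Q' a e  input=e a a $  — match e
step 6: stack=$ Q' a  input=a a $  — match a
step 7: stack=$ Q'  input=a $  — expand Q' → a
step 8: stack=$ a  input=a $  — match a
Accept reached after 8 steps.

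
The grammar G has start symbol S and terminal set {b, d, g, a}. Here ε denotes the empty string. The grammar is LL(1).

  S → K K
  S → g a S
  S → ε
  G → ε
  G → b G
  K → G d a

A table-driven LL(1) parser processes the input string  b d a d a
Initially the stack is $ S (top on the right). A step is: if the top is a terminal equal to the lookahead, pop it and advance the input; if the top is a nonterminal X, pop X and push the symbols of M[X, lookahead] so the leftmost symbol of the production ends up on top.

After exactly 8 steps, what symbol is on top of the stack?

step 1: stack=$ S  input=b d a d a $  — expand S → K K
step 2: stack=$ K K  input=b d a d a $  — expand K → G d a
step 3: stack=$ K a d G  input=b d a d a $  — expand G → b G
step 4: stack=$ K a d G b  input=b d a d a $  — match b
step 5: stack=$ K a d G  input=d a d a $  — expand G → ε
step 6: stack=$ K a d  input=d a d a $  — match d
step 7: stack=$ K a  input=a d a $  — match a
step 8: stack=$ K  input=d a $  — expand K → G d a
Stack after step 8: $ a d G (top = G).

G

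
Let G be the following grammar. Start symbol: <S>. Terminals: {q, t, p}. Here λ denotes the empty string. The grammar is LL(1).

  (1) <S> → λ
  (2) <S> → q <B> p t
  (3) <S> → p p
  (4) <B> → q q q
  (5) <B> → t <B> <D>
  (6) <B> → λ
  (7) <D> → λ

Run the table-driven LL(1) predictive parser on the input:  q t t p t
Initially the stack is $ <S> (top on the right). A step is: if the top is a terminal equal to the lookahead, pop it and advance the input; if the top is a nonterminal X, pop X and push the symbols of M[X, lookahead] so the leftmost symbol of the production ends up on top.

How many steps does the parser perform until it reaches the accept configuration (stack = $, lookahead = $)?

11

step 1: stack=$ <S>  input=q t t p t $  — expand <S> → q <B> p t
step 2: stack=$ t p <B> q  input=q t t p t $  — match q
step 3: stack=$ t p <B>  input=t t p t $  — expand <B> → t <B> <D>
step 4: stack=$ t p <D> <B> t  input=t t p t $  — match t
step 5: stack=$ t p <D> <B>  input=t p t $  — expand <B> → t <B> <D>
step 6: stack=$ t p <D> <D> <B> t  input=t p t $  — match t
step 7: stack=$ t p <D> <D> <B>  input=p t $  — expand <B> → λ
step 8: stack=$ t p <D> <D>  input=p t $  — expand <D> → λ
step 9: stack=$ t p <D>  input=p t $  — expand <D> → λ
step 10: stack=$ t p  input=p t $  — match p
step 11: stack=$ t  input=t $  — match t
Accept reached after 11 steps.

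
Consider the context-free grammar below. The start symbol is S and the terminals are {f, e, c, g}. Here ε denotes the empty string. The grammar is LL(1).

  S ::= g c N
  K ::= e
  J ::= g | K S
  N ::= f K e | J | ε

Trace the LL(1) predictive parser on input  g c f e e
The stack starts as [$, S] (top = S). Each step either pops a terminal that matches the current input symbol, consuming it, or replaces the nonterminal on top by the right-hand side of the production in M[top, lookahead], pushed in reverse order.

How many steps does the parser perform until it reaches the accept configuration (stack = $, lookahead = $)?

8

     Stack    Input        Action
  1  $ S      g c f e e $  expand S ::= g c N
  2  $ N c g  g c f e e $  match g
  3  $ N c    c f e e $    match c
  4  $ N      f e e $      expand N ::= f K e
  5  $ e K f  f e e $      match f
  6  $ e K    e e $        expand K ::= e
  7  $ e e    e e $        match e
  8  $ e      e $          match e
Accept reached after 8 steps.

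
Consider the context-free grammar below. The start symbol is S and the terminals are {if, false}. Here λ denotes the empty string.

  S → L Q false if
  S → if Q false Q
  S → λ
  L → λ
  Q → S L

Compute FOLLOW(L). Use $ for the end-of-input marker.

{$, false, if}

FIRST(L): from L→λ we get {λ}. So FIRST(L) = {λ}.
FIRST(S): from S→L Q false if we get {false, if}; from S→if Q false Q we get {if}; from S→λ we get {λ}. So FIRST(S) = {λ, false, if}.
FIRST(Q): from Q→S L we get {λ, false, if}. So FIRST(Q) = {λ, false, if}.
FOLLOW(S) includes $ since S is the start symbol.
FOLLOW(S): in Q→S L, S is followed by L with FIRST {λ}; in Q→S L, the suffix after S is nullable, so FOLLOW(S) ⊇ FOLLOW(Q) = {$, false}. Thus FOLLOW(S) = {$, false}.
FOLLOW(Q): in S→L Q false if, Q is followed by false if with FIRST {false}; in S→if Q false Q (occurrence 1), Q is followed by false Q with FIRST {false}; in S→if Q false Q (occurrence 2), the suffix after Q is empty, so FOLLOW(Q) ⊇ FOLLOW(S) = {$, false}. Thus FOLLOW(Q) = {$, false}.
FOLLOW(L): in S→L Q false if, L is followed by Q false if with FIRST {false, if}; in Q→S L, the suffix after L is empty, so FOLLOW(L) ⊇ FOLLOW(Q) = {$, false}. Thus FOLLOW(L) = {$, false, if}.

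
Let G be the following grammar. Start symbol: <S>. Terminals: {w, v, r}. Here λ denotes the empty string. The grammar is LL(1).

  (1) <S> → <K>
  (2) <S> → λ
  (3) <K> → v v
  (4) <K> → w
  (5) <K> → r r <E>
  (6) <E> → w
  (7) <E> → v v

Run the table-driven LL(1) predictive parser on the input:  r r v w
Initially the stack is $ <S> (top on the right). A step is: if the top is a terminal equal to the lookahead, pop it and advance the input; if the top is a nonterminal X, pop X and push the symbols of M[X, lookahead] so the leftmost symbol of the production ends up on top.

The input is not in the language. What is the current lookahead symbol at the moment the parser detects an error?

step 1: stack=$ <S>  input=r r v w $  — expand <S> → <K>
step 2: stack=$ <K>  input=r r v w $  — expand <K> → r r <E>
step 3: stack=$ <E> r r  input=r r v w $  — match r
step 4: stack=$ <E> r  input=r v w $  — match r
step 5: stack=$ <E>  input=v w $  — expand <E> → v v
step 6: stack=$ v v  input=v w $  — match v
step 7: stack=$ v  input=w $  — error: top is terminal v but lookahead is w

w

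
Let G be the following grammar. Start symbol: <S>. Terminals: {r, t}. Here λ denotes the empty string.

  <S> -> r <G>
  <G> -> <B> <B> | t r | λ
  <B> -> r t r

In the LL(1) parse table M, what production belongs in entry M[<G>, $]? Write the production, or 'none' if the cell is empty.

<G> -> λ

FIRST(<S>) = {r}
FIRST(<B>) = {r}
FIRST(<G>) = {λ, r, t}  (via <B> <B>)
FOLLOW(<S>) includes $ since <S> is the start symbol.
FOLLOW(<S>): <S> appears on no right-hand side. Thus FOLLOW(<S>) = {$}.
FOLLOW(<G>): in <S>->r <G>, the suffix after <G> is empty, so FOLLOW(<G>) ⊇ FOLLOW(<S>) = {$}. Thus FOLLOW(<G>) = {$}.
For <G> -> <B> <B>: FIRST(<B> <B>) = {r}, so it goes in M[<G>, t] for t ∈ {r}.
For <G> -> t r: FIRST(t r) = {t}, so it goes in M[<G>, t] for t ∈ {t}.
For <G> -> λ: FIRST(λ) = {λ}, so it goes in M[<G>, t] for t ∈ {}; since λ ∈ FIRST, also for every t ∈ FOLLOW(<G>) = {$}.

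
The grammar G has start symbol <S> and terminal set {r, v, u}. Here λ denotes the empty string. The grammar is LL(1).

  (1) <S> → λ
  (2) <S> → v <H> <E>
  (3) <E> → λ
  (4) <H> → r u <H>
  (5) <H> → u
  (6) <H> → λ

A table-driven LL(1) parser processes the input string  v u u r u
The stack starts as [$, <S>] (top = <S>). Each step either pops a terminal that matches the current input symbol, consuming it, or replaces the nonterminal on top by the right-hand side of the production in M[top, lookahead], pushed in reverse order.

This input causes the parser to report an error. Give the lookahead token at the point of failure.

u

step 1: stack=$ <S>  input=v u u r u $  — expand <S> → v <H> <E>
step 2: stack=$ <E> <H> v  input=v u u r u $  — match v
step 3: stack=$ <E> <H>  input=u u r u $  — expand <H> → u
step 4: stack=$ <E> u  input=u u r u $  — match u
step 5: stack=$ <E>  input=u r u $  — error: M[<E>, u] is empty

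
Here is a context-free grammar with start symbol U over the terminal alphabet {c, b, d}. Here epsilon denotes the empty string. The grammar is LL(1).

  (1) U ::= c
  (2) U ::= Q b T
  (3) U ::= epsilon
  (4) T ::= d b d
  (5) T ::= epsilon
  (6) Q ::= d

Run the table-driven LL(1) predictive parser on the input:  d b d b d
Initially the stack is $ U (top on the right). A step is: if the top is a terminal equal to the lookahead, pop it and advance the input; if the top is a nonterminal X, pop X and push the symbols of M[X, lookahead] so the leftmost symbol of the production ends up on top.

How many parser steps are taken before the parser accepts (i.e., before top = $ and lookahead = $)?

step 1: stack=$ U  input=d b d b d $  — expand U ::= Q b T
step 2: stack=$ T b Q  input=d b d b d $  — expand Q ::= d
step 3: stack=$ T b d  input=d b d b d $  — match d
step 4: stack=$ T b  input=b d b d $  — match b
step 5: stack=$ T  input=d b d $  — expand T ::= d b d
step 6: stack=$ d b d  input=d b d $  — match d
step 7: stack=$ d b  input=b d $  — match b
step 8: stack=$ d  input=d $  — match d
Accept reached after 8 steps.

8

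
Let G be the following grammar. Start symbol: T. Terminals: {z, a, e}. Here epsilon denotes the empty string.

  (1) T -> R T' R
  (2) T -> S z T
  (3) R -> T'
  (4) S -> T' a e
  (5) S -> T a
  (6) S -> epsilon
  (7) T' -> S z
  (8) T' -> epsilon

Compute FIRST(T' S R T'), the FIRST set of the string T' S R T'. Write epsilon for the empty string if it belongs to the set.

FIRST(T): from T->R T' R we get {epsilon, a, z}; from T->S z T we get {a, z}. So FIRST(T) = {epsilon, a, z}.
FIRST(R): from R->T' we get {epsilon, a, z}. So FIRST(R) = {epsilon, a, z}.
FIRST(S): from S->T' a e we get {a, z}; from S->T a we get {a, z}; from S->epsilon we get {epsilon}. So FIRST(S) = {epsilon, a, z}.
FIRST(T'): from T'->S z we get {a, z}; from T'->epsilon we get {epsilon}. So FIRST(T') = {epsilon, a, z}.
FIRST(T' S R T'): take FIRST of each symbol in turn, carrying on past any symbol whose FIRST contains epsilon; result {epsilon, a, z}.

{epsilon, a, z}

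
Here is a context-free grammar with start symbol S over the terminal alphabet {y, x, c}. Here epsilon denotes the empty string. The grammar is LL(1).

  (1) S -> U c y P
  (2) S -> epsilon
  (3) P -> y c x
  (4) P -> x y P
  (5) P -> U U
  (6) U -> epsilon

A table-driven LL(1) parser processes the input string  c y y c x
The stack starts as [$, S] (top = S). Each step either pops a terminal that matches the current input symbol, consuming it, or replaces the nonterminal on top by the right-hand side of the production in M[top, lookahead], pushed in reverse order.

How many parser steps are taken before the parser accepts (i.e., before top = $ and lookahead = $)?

8

     Stack      Input        Action
  1  $ S        c y y c x $  expand S -> U c y P
  2  $ P y c U  c y y c x $  expand U -> epsilon
  3  $ P y c    c y y c x $  match c
  4  $ P y      y y c x $    match y
  5  $ P        y c x $      expand P -> y c x
  6  $ x c y    y c x $      match y
  7  $ x c      c x $        match c
  8  $ x        x $          match x
Accept reached after 8 steps.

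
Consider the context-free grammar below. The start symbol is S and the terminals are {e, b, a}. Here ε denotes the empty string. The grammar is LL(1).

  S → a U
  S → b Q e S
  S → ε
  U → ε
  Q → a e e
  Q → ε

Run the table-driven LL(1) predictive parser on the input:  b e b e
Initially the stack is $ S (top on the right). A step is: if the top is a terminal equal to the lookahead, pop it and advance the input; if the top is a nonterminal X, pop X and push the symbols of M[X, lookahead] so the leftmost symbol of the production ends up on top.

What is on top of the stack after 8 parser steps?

step 1: stack=$ S  input=b e b e $  — expand S → b Q e S
step 2: stack=$ S e Q b  input=b e b e $  — match b
step 3: stack=$ S e Q  input=e b e $  — expand Q → ε
step 4: stack=$ S e  input=e b e $  — match e
step 5: stack=$ S  input=b e $  — expand S → b Q e S
step 6: stack=$ S e Q b  input=b e $  — match b
step 7: stack=$ S e Q  input=e $  — expand Q → ε
step 8: stack=$ S e  input=e $  — match e
Stack after step 8: $ S (top = S).

S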